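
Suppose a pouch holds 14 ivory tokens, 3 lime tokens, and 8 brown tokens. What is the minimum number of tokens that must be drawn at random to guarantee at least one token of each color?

23

The hardest color to obtain is lime: we could draw every other token first — 25 − 3 = 22 tokens — without a single lime one.
The next draw must be lime, so 22 + 1 = 23.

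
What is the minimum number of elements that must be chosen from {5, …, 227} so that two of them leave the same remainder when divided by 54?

55

Group the integers by remainder mod 54; there are 54 residue classes, each nonempty in this range.
Choosing one from each class (54 integers) avoids any shared remainder.
One more choice must repeat a class, so two differ by a multiple of 54. Hence 54 + 1 = 55.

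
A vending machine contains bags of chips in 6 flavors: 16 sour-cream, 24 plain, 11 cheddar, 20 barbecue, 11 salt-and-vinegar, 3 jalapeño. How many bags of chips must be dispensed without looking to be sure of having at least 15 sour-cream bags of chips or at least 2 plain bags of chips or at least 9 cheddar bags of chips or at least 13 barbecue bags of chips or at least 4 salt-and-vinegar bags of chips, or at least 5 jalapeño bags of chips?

Each of the 6 flavors has its own threshold; avoid all of them simultaneously.
The worst case stops just short of every target: 14 sour-cream, 1 plain, 8 cheddar, 12 barbecue, 3 salt-and-vinegar, all 3 jalapeño — 14 + 1 + 8 + 12 + 3 + 3 = 41 bags of chips.
One more bag of chips must push some flavor to its target, so 41 + 1 = 42.

42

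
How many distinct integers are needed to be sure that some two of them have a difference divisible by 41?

Two integers differ by a multiple of 41 exactly when they share a remainder mod 41.
There are 41 residue classes mod 41, so 41 integers can all lie in distinct classes.
One more integer must repeat a residue, giving a difference divisible by 41. So n = 41 + 1 = 42.

42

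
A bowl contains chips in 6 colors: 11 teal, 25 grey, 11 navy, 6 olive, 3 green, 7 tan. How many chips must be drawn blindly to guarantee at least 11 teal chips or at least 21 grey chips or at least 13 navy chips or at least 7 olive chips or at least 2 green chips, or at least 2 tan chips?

50

The worst case stops just short of every target: 10 teal, 20 grey, all 11 navy, 6 olive, 1 green, 1 tan — 10 + 20 + 11 + 6 + 1 + 1 = 49 chips.
One more chip must push some color to its target, so 49 + 1 = 50.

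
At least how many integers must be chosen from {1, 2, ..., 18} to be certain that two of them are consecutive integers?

Partition {1, …, 18} into 9 pairs: {1,2}, {3,4}, …, {17,18}.
Choosing 9 integers — say the 9 even numbers 2, 4, …, 18 — takes one from each pair and avoids the property.
Choosing 10 forces two into the same pair by pigeonhole, and those are consecutive. So 10.

10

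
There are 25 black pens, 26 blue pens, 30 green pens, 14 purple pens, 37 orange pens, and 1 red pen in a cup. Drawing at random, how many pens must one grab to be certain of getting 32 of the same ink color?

128

In the worst case we take at most 31 of each ink color, but all 25 black, all 26 blue, all 30 green, all 14 purple, and all 1 red (fewer than 31), giving 25 + 26 + 30 + 14 + 31 + 1 = 127.
One more pen then forces some ink color to 32, so 127 + 1 = 128.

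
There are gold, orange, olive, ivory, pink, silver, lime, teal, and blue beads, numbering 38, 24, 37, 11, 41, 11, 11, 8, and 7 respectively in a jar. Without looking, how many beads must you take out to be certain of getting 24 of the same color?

Treat the 9 colors as pigeonholes.
In the worst case we take at most 23 of each color, but all 11 ivory, all 11 silver, all 11 lime, all 8 teal, and all 7 blue (fewer than 23), giving 23 + 23 + 23 + 11 + 23 + 11 + 11 + 8 + 7 = 140.
One more bead then forces some color to 24, so 140 + 1 = 141.

141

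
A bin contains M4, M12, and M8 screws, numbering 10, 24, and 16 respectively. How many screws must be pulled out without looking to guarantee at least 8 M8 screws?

To avoid M8 screws as long as possible, exhaust the other 2 sizes first.
The worst case draws every non-M8 screw first: 10 + 24 = 34.
The next 8 draws are then forced to be M8, giving 34 + 8 = 42.

42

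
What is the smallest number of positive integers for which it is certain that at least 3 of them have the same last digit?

21

There are 10 possible last digits acting as pigeonholes.
With 10 × 2 = 20 positive integers we could place exactly 2 in each, with no class reaching 3.
One more forces some class to hold 3, so 20 + 1 = 21.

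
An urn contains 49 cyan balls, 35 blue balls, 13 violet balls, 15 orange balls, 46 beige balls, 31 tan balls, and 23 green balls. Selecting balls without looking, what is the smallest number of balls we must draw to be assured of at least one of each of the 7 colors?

The hardest color to obtain is violet: we could draw every other ball first — 212 − 13 = 199 balls — without a single violet one.
The next draw must be violet, so 199 + 1 = 200.

200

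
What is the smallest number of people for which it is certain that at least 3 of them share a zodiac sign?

There are 12 zodiac signs acting as pigeonholes.
With 12 × 2 = 24 people we could place exactly 2 in each, with no class reaching 3.
One more forces some class to hold 3, so 24 + 1 = 25.

25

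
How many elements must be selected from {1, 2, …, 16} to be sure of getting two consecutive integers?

9

Partition {1, …, 16} into 8 pairs: {1,2}, {3,4}, …, {15,16}.
Choosing 8 integers — say the 8 even numbers 2, 4, …, 16 — takes one from each pair and avoids the property.
Choosing 9 forces two into the same pair by pigeonhole, and those are consecutive. So 9.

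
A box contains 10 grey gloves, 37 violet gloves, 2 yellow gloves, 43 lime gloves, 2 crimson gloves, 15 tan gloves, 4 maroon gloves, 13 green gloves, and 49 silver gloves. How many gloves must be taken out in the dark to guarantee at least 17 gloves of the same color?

In the worst case we take at most 16 of each color, but all 10 grey, all 2 yellow, all 2 crimson, all 15 tan, all 4 maroon, and all 13 green (fewer than 16), giving 10 + 16 + 2 + 16 + 2 + 15 + 4 + 13 + 16 = 94.
One more glove then forces some color to 17, so 94 + 1 = 95.

95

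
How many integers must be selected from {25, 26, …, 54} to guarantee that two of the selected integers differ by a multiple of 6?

Use the pigeonhole principle on residue classes: group the integers by remainder mod 6; there are 6 residue classes, each nonempty in this range.
Choosing one from each class (6 integers) avoids any shared remainder.
One more choice must repeat a class, so two differ by a multiple of 6. Hence 6 + 1 = 7.

7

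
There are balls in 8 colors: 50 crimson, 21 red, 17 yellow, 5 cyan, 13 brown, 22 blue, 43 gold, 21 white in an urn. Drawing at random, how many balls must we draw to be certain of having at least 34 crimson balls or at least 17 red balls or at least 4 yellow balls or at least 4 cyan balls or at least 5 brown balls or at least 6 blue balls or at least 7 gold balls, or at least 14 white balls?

84

The worst case stops just short of every target: 33 crimson, 16 red, 3 yellow, 3 cyan, 4 brown, 5 blue, 6 gold, 13 white — 33 + 16 + 3 + 3 + 4 + 5 + 6 + 13 = 83 balls.
One more ball must push some color to its target, so 83 + 1 = 84.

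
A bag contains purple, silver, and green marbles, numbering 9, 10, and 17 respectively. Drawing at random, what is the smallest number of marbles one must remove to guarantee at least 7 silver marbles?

33

To avoid silver marbles as long as possible, exhaust the other 2 colors first.
The worst case draws every non-silver marble first: 9 + 17 = 26.
The next 7 draws are then forced to be silver, giving 26 + 7 = 33.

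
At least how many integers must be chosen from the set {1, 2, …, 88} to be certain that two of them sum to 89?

Partition {1, …, 88} into 44 pairs: {1,88}, {2,87}, …, {44,45}.
Choosing 44 integers — say the integers 1 through 44 — takes one from each pair and avoids the property.
Choosing 45 forces two into the same pair by pigeonhole, and those sum to 89. So 45.

45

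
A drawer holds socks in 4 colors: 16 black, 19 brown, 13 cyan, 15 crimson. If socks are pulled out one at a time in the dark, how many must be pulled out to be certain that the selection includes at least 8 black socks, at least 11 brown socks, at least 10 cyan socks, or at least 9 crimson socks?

35

Each of the 4 colors has its own threshold; avoid all of them simultaneously.
The worst case stops just short of every target: 7 black, 10 brown, 9 cyan, 8 crimson — 7 + 10 + 9 + 8 = 34 socks.
One more sock must push some color to its target, so 34 + 1 = 35.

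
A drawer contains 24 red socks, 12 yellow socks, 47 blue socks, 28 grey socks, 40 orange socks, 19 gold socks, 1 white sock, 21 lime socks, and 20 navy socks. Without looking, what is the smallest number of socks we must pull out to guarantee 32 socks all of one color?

188

In the worst case we take at most 31 of each color, but all 24 red, all 12 yellow, all 28 grey, all 19 gold, all 1 white, all 21 lime, and all 20 navy (fewer than 31), giving 24 + 12 + 31 + 28 + 31 + 19 + 1 + 21 + 20 = 187.
One more sock then forces some color to 32, so 187 + 1 = 188.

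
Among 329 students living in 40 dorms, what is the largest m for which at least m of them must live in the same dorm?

9

The 329 students fall into 40 dorms.
If each of the 40 dorms held at most 8, the total would be at most 40 × 8 = 320 < 329, a contradiction.
So at least one holds ⌈329/40⌉ = 9.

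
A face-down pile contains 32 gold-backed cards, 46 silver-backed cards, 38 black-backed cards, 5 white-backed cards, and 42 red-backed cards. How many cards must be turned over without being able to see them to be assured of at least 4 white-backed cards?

162

The worst case draws every non-white-backed card first: 32 + 46 + 38 + 42 = 158.
The next 4 draws are then forced to be white-backed, giving 158 + 4 = 162.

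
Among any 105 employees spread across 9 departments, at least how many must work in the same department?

The 105 employees fall into 9 departments.
If each of the 9 departments held at most 11, the total would be at most 9 × 11 = 99 < 105, a contradiction.
So at least one holds ⌈105/9⌉ = 12.

12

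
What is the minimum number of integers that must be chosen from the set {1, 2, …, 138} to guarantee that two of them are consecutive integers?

70

Partition {1, …, 138} into 69 pairs: {1,2}, {3,4}, …, {137,138}.
Choosing 69 integers — say the 69 even numbers 2, 4, …, 138 — takes one from each pair and avoids the property.
Choosing 70 forces two into the same pair by pigeonhole, and those are consecutive. So 70.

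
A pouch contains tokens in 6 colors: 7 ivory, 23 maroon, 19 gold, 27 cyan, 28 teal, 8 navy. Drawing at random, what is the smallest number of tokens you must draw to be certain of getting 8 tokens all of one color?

43

The worst case takes 7 tokens of each color without reaching 8 of any: 6 × 7 = 42.
The next token must bring some color to 8, so 42 + 1 = 43.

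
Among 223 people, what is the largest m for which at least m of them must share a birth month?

19

There are 12 months of the year, which serve as the pigeonholes.
If each of the 12 months of the year held at most 18, the total would be at most 12 × 18 = 216 < 223, a contradiction.
So at least one holds ⌈223/12⌉ = 19.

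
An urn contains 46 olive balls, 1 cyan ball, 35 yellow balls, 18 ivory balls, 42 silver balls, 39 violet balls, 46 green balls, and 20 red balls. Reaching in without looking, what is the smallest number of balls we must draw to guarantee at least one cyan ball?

The worst case draws every non-cyan ball first: 46 + 35 + 18 + 42 + 39 + 46 + 20 = 246.
The next draw is then forced to be cyan, giving 246 + 1 = 247.

247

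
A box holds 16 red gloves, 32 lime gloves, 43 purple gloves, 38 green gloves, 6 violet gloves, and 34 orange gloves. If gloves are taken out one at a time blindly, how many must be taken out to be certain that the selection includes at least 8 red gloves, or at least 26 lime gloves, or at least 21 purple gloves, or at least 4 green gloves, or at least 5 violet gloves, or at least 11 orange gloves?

Each of the 6 colors has its own threshold; avoid all of them simultaneously.
The worst case stops just short of every target: 7 red, 25 lime, 20 purple, 3 green, 4 violet, 10 orange — 7 + 25 + 20 + 3 + 4 + 10 = 69 gloves.
One more glove must push some color to its target, so 69 + 1 = 70.

70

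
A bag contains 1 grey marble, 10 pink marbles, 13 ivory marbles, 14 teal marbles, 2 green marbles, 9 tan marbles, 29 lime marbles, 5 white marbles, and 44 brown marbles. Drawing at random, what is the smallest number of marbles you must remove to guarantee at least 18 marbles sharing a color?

89

Treat the 9 colors as pigeonholes.
In the worst case we take at most 17 of each color, but all 1 grey, all 10 pink, all 13 ivory, all 14 teal, all 2 green, all 9 tan, and all 5 white (fewer than 17), giving 1 + 10 + 13 + 14 + 2 + 9 + 17 + 5 + 17 = 88.
One more marble then forces some color to 18, so 88 + 1 = 89.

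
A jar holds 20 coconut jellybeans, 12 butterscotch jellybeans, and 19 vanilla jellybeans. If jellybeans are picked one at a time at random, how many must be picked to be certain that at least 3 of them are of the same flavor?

The worst case takes 2 jellybeans of each flavor without reaching 3 of any: 3 × 2 = 6.
The next jellybean must bring some flavor to 3, so 6 + 1 = 7.

7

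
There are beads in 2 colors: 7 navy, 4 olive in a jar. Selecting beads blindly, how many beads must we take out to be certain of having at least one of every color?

The hardest color to obtain is olive: we could draw every other bead first — 11 − 4 = 7 beads — without a single olive one.
The next draw must be olive, so 7 + 1 = 8.

8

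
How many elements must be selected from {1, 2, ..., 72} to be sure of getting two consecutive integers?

Partition {1, …, 72} into 36 pairs: {1,2}, {3,4}, …, {71,72}.
Choosing 36 integers — say the 36 even numbers 2, 4, …, 72 — takes one from each pair and avoids the property.
Choosing 37 forces two into the same pair by pigeonhole, and those are consecutive. So 37.

37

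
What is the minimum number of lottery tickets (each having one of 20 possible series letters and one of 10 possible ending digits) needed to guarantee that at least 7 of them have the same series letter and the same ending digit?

1201

There are 20 × 10 = 200 (series letter, ending digit) combinations acting as pigeonholes.
With 200 × 6 = 1200 lottery tickets we could place exactly 6 in each, with no (series letter, ending digit) pair reaching 7.
One more forces some (series letter, ending digit) pair to hold 7, so 1200 + 1 = 1201.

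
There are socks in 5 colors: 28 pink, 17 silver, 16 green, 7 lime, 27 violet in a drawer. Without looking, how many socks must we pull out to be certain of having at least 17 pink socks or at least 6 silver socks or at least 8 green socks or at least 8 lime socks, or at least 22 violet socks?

The worst case stops just short of every target: 16 pink, 5 silver, 7 green, 7 lime, 21 violet — 16 + 5 + 7 + 7 + 21 = 56 socks.
One more sock must push some color to its target, so 56 + 1 = 57.

57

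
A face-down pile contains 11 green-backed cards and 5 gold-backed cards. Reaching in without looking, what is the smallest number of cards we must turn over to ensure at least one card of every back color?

12

The hardest back color to obtain is gold-backed: we could draw every other card first — 16 − 5 = 11 cards — without a single gold-backed one.
The next draw must be gold-backed, so 11 + 1 = 12.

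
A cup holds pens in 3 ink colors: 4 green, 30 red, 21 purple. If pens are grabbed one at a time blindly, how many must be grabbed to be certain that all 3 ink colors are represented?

52

The hardest ink color to obtain is green: we could draw every other pen first — 55 − 4 = 51 pens — without a single green one.
The next draw must be green, so 51 + 1 = 52.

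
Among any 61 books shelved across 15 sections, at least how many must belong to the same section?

5

If each of the 15 sections held at most 4, the total would be at most 15 × 4 = 60 < 61, a contradiction.
So at least one holds ⌈61/15⌉ = 5.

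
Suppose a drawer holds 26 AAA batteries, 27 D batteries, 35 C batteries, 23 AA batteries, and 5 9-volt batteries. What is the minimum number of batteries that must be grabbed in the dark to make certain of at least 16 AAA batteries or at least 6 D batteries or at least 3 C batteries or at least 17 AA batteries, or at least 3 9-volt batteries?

The worst case stops just short of every target: 15 AAA, 5 D, 2 C, 16 AA, 2 9-volt — 15 + 5 + 2 + 16 + 2 = 40 batteries.
One more battery must push some type to its target, so 40 + 1 = 41.

41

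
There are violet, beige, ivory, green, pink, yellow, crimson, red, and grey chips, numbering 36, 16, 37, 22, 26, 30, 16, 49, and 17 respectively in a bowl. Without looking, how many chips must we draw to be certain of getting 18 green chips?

245

To avoid green chips as long as possible, exhaust the other 8 colors first.
The worst case draws every non-green chip first: 36 + 16 + 37 + 26 + 30 + 16 + 49 + 17 = 227.
The next 18 draws are then forced to be green, giving 227 + 18 = 245.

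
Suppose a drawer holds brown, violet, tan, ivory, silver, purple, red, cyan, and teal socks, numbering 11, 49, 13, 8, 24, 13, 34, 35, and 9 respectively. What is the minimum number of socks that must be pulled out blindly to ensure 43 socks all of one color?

190

Treat the 9 colors as pigeonholes.
In the worst case we take at most 42 of each color, but all 11 brown, all 13 tan, all 8 ivory, all 24 silver, all 13 purple, all 34 red, all 35 cyan, and all 9 teal (fewer than 42), giving 11 + 42 + 13 + 8 + 24 + 13 + 34 + 35 + 9 = 189.
One more sock then forces some color to 43, so 189 + 1 = 190.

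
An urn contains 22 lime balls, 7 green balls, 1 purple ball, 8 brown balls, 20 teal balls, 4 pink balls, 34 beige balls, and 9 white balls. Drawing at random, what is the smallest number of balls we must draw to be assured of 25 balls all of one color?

96

In the worst case we take at most 24 of each color, but all 22 lime, all 7 green, all 1 purple, all 8 brown, all 20 teal, all 4 pink, and all 9 white (fewer than 24), giving 22 + 7 + 1 + 8 + 20 + 4 + 24 + 9 = 95.
One more ball then forces some color to 25, so 95 + 1 = 96.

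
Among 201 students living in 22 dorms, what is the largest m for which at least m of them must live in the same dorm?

10

The 201 students fall into 22 dorms.
If each of the 22 dorms held at most 9, the total would be at most 22 × 9 = 198 < 201, a contradiction.
So at least one holds ⌈201/22⌉ = 10.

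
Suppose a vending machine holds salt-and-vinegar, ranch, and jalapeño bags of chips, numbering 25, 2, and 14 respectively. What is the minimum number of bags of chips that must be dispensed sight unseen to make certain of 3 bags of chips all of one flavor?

7

The worst case takes 2 bags of chips of each flavor without reaching 3 of any: 3 × 2 = 6.
The next bag of chips must bring some flavor to 3, so 6 + 1 = 7.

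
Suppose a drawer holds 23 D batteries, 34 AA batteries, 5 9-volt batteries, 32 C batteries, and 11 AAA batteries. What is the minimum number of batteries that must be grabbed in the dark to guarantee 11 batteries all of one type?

46

In the worst case we take at most 10 of each type, but all 5 9-volt (fewer than 10), giving 10 + 10 + 5 + 10 + 10 = 45.
One more battery then forces some type to 11, so 45 + 1 = 46.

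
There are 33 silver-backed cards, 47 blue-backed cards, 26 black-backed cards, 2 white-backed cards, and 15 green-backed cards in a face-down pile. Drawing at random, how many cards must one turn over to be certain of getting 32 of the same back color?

In the worst case we take at most 31 of each back color, but all 26 black-backed, all 2 white-backed, and all 15 green-backed (fewer than 31), giving 31 + 31 + 26 + 2 + 15 = 105.
One more card then forces some back color to 32, so 105 + 1 = 106.

106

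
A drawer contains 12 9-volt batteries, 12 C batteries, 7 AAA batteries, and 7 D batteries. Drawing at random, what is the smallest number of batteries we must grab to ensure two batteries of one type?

Treat the 4 types as pigeonholes.
The worst case takes 1 battery of each type without reaching 2 of any: 4 × 1 = 4.
The next battery must bring some type to 2, so 4 + 1 = 5.

5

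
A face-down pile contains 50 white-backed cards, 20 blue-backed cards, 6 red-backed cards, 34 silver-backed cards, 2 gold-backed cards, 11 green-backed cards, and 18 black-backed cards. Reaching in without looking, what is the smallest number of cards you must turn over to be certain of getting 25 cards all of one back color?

106

Treat the 7 back colors as pigeonholes.
In the worst case we take at most 24 of each back color, but all 20 blue-backed, all 6 red-backed, all 2 gold-backed, all 11 green-backed, and all 18 black-backed (fewer than 24), giving 24 + 20 + 6 + 24 + 2 + 11 + 18 = 105.
One more card then forces some back color to 25, so 105 + 1 = 106.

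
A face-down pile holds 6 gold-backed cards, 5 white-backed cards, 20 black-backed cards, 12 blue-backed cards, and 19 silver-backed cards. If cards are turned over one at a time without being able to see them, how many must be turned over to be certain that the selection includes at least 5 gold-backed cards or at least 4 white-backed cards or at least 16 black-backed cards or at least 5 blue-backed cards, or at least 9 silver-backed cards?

The worst case stops just short of every target: 4 gold-backed, 3 white-backed, 15 black-backed, 4 blue-backed, 8 silver-backed — 4 + 3 + 15 + 4 + 8 = 34 cards.
One more card must push some back color to its target, so 34 + 1 = 35.

35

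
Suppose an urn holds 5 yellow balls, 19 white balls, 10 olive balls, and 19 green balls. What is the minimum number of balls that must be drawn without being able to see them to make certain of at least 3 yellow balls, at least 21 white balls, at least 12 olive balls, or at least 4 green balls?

Each of the 4 colors has its own threshold; avoid all of them simultaneously.
The worst case stops just short of every target: 2 yellow, all 19 white, all 10 olive, 3 green — 2 + 19 + 10 + 3 = 34 balls.
One more ball must push some color to its target, so 34 + 1 = 35.

35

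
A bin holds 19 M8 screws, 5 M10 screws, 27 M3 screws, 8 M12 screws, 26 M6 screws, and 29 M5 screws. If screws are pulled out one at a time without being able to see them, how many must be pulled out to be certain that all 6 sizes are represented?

The hardest size to obtain is M10: we could draw every other screw first — 114 − 5 = 109 screws — without a single M10 one.
The next draw must be M10, so 109 + 1 = 110.

110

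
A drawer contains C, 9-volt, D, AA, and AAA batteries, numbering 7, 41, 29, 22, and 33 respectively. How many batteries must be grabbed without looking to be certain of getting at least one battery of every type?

The hardest type to obtain is C: we could draw every other battery first — 132 − 7 = 125 batteries — without a single C one.
The next draw must be C, so 125 + 1 = 126.

126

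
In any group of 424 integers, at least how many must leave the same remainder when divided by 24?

If each of the 24 residue classes modulo 24 held at most 17, the total would be at most 24 × 17 = 408 < 424, a contradiction.
So at least one holds ⌈424/24⌉ = 18.

18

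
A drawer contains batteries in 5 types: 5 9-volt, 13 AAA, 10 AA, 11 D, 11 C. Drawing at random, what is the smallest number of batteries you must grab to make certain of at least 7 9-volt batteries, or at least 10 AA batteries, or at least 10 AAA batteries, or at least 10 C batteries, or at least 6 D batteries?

38

The worst case stops just short of every target: all 5 9-volt, 9 AAA, 9 AA, 5 D, 9 C — 5 + 9 + 9 + 5 + 9 = 37 batteries.
One more battery must push some type to its target, so 37 + 1 = 38.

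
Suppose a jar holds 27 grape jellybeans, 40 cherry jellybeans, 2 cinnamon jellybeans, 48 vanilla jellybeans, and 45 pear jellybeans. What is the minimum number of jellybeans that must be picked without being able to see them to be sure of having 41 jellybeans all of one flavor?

150

In the worst case we take at most 40 of each flavor, but all 27 grape and all 2 cinnamon (fewer than 40), giving 27 + 40 + 2 + 40 + 40 = 149.
One more jellybean then forces some flavor to 41, so 149 + 1 = 150.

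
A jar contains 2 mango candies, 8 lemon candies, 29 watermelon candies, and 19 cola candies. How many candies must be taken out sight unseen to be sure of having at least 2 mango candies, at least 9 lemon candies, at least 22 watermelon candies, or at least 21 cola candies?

50

The worst case stops just short of every target: 1 mango, 8 lemon, 21 watermelon, all 19 cola — 1 + 8 + 21 + 19 = 49 candies.
One more candy must push some flavor to its target, so 49 + 1 = 50.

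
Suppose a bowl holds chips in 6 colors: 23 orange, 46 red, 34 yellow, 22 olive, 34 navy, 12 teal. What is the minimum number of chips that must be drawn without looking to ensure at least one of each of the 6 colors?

The hardest color to obtain is teal: we could draw every other chip first — 171 − 12 = 159 chips — without a single teal one.
The next draw must be teal, so 159 + 1 = 160.

160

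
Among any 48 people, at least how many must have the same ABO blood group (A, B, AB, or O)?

If each of the 4 ABO blood groups held at most 11, the total would be at most 4 × 11 = 44 < 48, a contradiction.
So at least one holds ⌈48/4⌉ = 12.

12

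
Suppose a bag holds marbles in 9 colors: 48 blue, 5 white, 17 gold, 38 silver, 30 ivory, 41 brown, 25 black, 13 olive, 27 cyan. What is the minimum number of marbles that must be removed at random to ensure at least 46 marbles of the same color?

242

In the worst case we take at most 45 of each color, but all 5 white, all 17 gold, all 38 silver, all 30 ivory, all 41 brown, all 25 black, all 13 olive, and all 27 cyan (fewer than 45), giving 45 + 5 + 17 + 38 + 30 + 41 + 25 + 13 + 27 = 241.
One more marble then forces some color to 46, so 241 + 1 = 242.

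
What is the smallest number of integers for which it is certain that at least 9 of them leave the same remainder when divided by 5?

There are 5 residue classes modulo 5 acting as pigeonholes.
With 5 × 8 = 40 integers we could place exactly 8 in each, with no class reaching 9.
One more forces some class to hold 9, so 40 + 1 = 41.

41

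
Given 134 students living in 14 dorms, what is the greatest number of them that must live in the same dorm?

The 134 students fall into 14 dorms.
If each of the 14 dorms held at most 9, the total would be at most 14 × 9 = 126 < 134, a contradiction.
So at least one holds ⌈134/14⌉ = 10.

10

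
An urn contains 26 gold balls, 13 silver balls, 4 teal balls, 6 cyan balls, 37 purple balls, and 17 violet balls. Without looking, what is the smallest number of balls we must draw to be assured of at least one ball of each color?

100

The hardest color to obtain is teal: we could draw every other ball first — 103 − 4 = 99 balls — without a single teal one.
The next draw must be teal, so 99 + 1 = 100.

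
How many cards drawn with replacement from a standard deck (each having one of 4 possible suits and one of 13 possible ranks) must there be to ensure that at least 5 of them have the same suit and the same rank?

There are 4 × 13 = 52 (suit, rank) combinations acting as pigeonholes.
With 52 × 4 = 208 cards drawn with replacement from a standard deck we could place exactly 4 in each, with no (suit, rank) pair reaching 5.
One more forces some (suit, rank) pair to hold 5, so 208 + 1 = 209.

209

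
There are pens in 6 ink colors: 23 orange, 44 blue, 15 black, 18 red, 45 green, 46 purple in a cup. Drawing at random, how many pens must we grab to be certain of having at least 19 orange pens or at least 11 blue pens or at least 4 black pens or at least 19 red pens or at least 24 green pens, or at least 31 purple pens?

Each of the 6 ink colors has its own threshold; avoid all of them simultaneously.
The worst case stops just short of every target: 18 orange, 10 blue, 3 black, 18 red, 23 green, 30 purple — 18 + 10 + 3 + 18 + 23 + 30 = 102 pens.
One more pen must push some ink color to its target, so 102 + 1 = 103.

103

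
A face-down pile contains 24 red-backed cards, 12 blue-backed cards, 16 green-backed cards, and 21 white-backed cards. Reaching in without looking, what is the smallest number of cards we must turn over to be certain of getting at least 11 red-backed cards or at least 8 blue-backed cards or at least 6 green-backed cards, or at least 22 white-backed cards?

Each of the 4 back colors has its own threshold; avoid all of them simultaneously.
The worst case stops just short of every target: 10 red-backed, 7 blue-backed, 5 green-backed, 21 white-backed — 10 + 7 + 5 + 21 = 43 cards.
One more card must push some back color to its target, so 43 + 1 = 44.

44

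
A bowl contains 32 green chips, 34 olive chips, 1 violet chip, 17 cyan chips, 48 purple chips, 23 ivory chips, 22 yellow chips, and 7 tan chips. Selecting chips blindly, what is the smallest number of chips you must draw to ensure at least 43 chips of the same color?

In the worst case we take at most 42 of each color, but all 32 green, all 34 olive, all 1 violet, all 17 cyan, all 23 ivory, all 22 yellow, and all 7 tan (fewer than 42), giving 32 + 34 + 1 + 17 + 42 + 23 + 22 + 7 = 178.
One more chip then forces some color to 43, so 178 + 1 = 179.

179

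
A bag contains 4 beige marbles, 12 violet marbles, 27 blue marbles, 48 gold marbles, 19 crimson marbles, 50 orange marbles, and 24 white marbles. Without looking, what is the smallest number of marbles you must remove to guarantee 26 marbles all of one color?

Treat the 7 colors as pigeonholes.
In the worst case we take at most 25 of each color, but all 4 beige, all 12 violet, all 19 crimson, and all 24 white (fewer than 25), giving 4 + 12 + 25 + 25 + 19 + 25 + 24 = 134.
One more marble then forces some color to 26, so 134 + 1 = 135.

135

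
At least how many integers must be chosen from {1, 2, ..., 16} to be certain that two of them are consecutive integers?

Partition {1, …, 16} into 8 pairs: {1,2}, {3,4}, …, {15,16}.
Choosing 8 integers — say the 8 even numbers 2, 4, …, 16 — takes one from each pair and avoids the property.
Choosing 9 forces two into the same pair by pigeonhole, and those are consecutive. So 9.

9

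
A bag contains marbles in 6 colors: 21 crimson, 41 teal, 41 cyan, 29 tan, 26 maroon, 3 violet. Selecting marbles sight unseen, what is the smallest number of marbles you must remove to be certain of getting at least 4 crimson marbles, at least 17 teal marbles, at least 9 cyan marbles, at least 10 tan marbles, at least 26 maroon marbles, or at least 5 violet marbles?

The worst case stops just short of every target: 3 crimson, 16 teal, 8 cyan, 9 tan, 25 maroon, all 3 violet — 3 + 16 + 8 + 9 + 25 + 3 = 64 marbles.
One more marble must push some color to its target, so 64 + 1 = 65.

65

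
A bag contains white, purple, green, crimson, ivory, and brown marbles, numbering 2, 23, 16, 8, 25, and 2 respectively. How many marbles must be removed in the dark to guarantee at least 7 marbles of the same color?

In the worst case we take at most 6 of each color, but all 2 white and all 2 brown (fewer than 6), giving 2 + 6 + 6 + 6 + 6 + 2 = 28.
One more marble then forces some color to 7, so 28 + 1 = 29.

29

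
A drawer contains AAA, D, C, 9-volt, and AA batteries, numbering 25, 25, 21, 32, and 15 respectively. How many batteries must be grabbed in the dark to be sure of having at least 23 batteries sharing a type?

In the worst case we take at most 22 of each type, but all 21 C and all 15 AA (fewer than 22), giving 22 + 22 + 21 + 22 + 15 = 102.
One more battery then forces some type to 23, so 102 + 1 = 103.

103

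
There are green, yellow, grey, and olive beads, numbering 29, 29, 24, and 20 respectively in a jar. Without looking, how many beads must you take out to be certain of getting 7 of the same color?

25

Treat the 4 colors as pigeonholes.
The worst case takes 6 beads of each color without reaching 7 of any: 4 × 6 = 24.
The next bead must bring some color to 7, so 24 + 1 = 25.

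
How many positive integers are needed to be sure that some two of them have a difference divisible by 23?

24

Two integers differ by a multiple of 23 exactly when they share a remainder mod 23.
There are 23 residue classes mod 23, so 23 integers can all lie in distinct classes.
One more integer must repeat a residue, giving a difference divisible by 23. So n = 23 + 1 = 24.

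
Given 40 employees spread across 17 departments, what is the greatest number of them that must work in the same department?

If each of the 17 departments held at most 2, the total would be at most 17 × 2 = 34 < 40, a contradiction.
So at least one holds ⌈40/17⌉ = 3.

3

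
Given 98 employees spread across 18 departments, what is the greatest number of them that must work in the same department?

6

If each of the 18 departments held at most 5, the total would be at most 18 × 5 = 90 < 98, a contradiction.
So at least one holds ⌈98/18⌉ = 6.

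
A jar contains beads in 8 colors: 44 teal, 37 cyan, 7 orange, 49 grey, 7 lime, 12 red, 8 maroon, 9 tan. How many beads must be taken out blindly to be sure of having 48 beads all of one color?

172

Treat the 8 colors as pigeonholes.
In the worst case we take at most 47 of each color, but all 44 teal, all 37 cyan, all 7 orange, all 7 lime, all 12 red, all 8 maroon, and all 9 tan (fewer than 47), giving 44 + 37 + 7 + 47 + 7 + 12 + 8 + 9 = 171.
One more bead then forces some color to 48, so 171 + 1 = 172.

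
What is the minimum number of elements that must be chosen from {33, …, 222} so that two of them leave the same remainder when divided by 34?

Group the integers by remainder mod 34; there are 34 residue classes, each nonempty in this range.
Choosing one from each class (34 integers) avoids any shared remainder.
One more choice must repeat a class, so two differ by a multiple of 34. Hence 34 + 1 = 35.

35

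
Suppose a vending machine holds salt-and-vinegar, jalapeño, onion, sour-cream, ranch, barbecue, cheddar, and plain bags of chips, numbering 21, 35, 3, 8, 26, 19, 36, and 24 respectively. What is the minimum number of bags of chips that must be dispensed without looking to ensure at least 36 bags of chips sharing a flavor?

In the worst case we take at most 35 of each flavor, but all 21 salt-and-vinegar, all 3 onion, all 8 sour-cream, all 26 ranch, all 19 barbecue, and all 24 plain (fewer than 35), giving 21 + 35 + 3 + 8 + 26 + 19 + 35 + 24 = 171.
One more bag of chips then forces some flavor to 36, so 171 + 1 = 172.

172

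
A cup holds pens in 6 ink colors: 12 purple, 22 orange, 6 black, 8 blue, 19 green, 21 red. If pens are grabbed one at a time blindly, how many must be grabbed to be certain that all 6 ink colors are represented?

The hardest ink color to obtain is black: we could draw every other pen first — 88 − 6 = 82 pens — without a single black one.
The next draw must be black, so 82 + 1 = 83.

83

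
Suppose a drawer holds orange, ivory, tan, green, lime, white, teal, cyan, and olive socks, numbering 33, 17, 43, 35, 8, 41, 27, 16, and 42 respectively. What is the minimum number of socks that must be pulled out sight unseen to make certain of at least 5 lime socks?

259

To avoid lime socks as long as possible, exhaust the other 8 colors first.
The worst case draws every non-lime sock first: 33 + 17 + 43 + 35 + 41 + 27 + 16 + 42 = 254.
The next 5 draws are then forced to be lime, giving 254 + 5 = 259.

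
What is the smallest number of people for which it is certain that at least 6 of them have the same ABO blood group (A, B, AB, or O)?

21

There are 4 ABO blood groups acting as pigeonholes.
With 4 × 5 = 20 people we could place exactly 5 in each, with no class reaching 6.
One more forces some class to hold 6, so 20 + 1 = 21.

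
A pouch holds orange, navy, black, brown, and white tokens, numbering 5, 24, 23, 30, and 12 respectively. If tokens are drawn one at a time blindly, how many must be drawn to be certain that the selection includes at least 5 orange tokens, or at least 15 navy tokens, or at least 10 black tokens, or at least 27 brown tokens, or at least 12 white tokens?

The worst case stops just short of every target: 4 orange, 14 navy, 9 black, 26 brown, 11 white — 4 + 14 + 9 + 26 + 11 = 64 tokens.
One more token must push some color to its target, so 64 + 1 = 65.

65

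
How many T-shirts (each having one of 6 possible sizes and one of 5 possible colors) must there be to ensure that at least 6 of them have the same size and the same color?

There are 6 × 5 = 30 (size, color) combinations acting as pigeonholes.
With 30 × 5 = 150 T-shirts we could place exactly 5 in each, with no (size, color) pair reaching 6.
One more forces some (size, color) pair to hold 6, so 150 + 1 = 151.

151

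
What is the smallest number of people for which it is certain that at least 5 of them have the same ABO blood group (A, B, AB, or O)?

There are 4 ABO blood groups acting as pigeonholes.
With 4 × 4 = 16 people we could place exactly 4 in each, with no class reaching 5.
One more forces some class to hold 5, so 16 + 1 = 17.

17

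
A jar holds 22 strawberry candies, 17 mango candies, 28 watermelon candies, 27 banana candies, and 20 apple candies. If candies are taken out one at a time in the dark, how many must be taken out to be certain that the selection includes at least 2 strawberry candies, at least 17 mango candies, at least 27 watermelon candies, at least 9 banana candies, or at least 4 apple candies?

55

The worst case stops just short of every target: 1 strawberry, 16 mango, 26 watermelon, 8 banana, 3 apple — 1 + 16 + 26 + 8 + 3 = 54 candies.
One more candy must push some flavor to its target, so 54 + 1 = 55.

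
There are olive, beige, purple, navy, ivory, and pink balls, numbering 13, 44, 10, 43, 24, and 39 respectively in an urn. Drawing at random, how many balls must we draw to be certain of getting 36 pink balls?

To avoid pink balls as long as possible, exhaust the other 5 colors first.
The worst case draws every non-pink ball first: 13 + 44 + 10 + 43 + 24 = 134.
The next 36 draws are then forced to be pink, giving 134 + 36 = 170.

170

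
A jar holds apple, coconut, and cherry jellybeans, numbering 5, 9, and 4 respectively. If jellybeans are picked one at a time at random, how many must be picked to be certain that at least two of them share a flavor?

4

Treat the 3 flavors as pigeonholes.
The worst case takes 1 jellybean of each flavor without reaching 2 of any: 3 × 1 = 3.
The next jellybean must bring some flavor to 2, so 3 + 1 = 4.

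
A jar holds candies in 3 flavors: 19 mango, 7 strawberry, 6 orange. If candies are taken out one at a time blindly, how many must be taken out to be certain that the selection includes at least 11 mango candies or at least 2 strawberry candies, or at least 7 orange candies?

18

The worst case stops just short of every target: 10 mango, 1 strawberry, 6 orange — 10 + 1 + 6 = 17 candies.
One more candy must push some flavor to its target, so 17 + 1 = 18.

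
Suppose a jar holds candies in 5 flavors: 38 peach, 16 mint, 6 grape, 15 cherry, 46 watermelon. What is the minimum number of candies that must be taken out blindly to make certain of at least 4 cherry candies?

The worst case draws every non-cherry candy first: 38 + 16 + 6 + 46 = 106.
The next 4 draws are then forced to be cherry, giving 106 + 4 = 110.

110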